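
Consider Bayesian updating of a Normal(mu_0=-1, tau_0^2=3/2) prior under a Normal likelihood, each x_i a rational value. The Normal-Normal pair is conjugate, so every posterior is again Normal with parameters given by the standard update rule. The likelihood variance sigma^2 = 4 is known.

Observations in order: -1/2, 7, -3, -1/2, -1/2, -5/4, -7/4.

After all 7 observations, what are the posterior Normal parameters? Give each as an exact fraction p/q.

mu_0=-19/58, tau_0^2=12/29

obs 1: x=-1/2 → posterior Normal(-19/22, 12/11)
obs 2: x=7 → posterior Normal(23/28, 6/7)
obs 3: x=-3 → posterior Normal(5/34, 12/17)
obs 4: x=-1/2 → posterior Normal(1/20, 3/5)
obs 5: x=-1/2 → posterior Normal(-1/46, 12/23)
obs 6: x=-5/4 → posterior Normal(-17/104, 6/13)
obs 7: x=-7/4 → posterior Normal(-19/58, 12/29)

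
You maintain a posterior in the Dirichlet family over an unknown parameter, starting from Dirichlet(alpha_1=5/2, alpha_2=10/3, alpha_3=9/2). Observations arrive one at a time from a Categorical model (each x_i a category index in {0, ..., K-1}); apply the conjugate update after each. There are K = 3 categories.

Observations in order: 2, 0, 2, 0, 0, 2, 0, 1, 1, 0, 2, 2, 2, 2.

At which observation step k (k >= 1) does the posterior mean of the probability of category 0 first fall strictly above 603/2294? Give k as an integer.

obs 1: x=2 → posterior Dirichlet(5/2, 10/3, 11/2)
obs 2: x=0 → posterior Dirichlet(7/2, 10/3, 11/2)
obs 3: x=2 → posterior Dirichlet(7/2, 10/3, 13/2)
obs 4: x=0 → posterior Dirichlet(9/2, 10/3, 13/2)
obs 5: x=0 → posterior Dirichlet(11/2, 10/3, 13/2)
obs 6: x=2 → posterior Dirichlet(11/2, 10/3, 15/2)
obs 7: x=0 → posterior Dirichlet(13/2, 10/3, 15/2)
obs 8: x=1 → posterior Dirichlet(13/2, 13/3, 15/2)
obs 9: x=1 → posterior Dirichlet(13/2, 16/3, 15/2)
obs 10: x=0 → posterior Dirichlet(15/2, 16/3, 15/2)
obs 11: x=2 → posterior Dirichlet(15/2, 16/3, 17/2)
obs 12: x=2 → posterior Dirichlet(15/2, 16/3, 19/2)
obs 13: x=2 → posterior Dirichlet(15/2, 16/3, 21/2)
obs 14: x=2 → posterior Dirichlet(15/2, 16/3, 23/2)

k = 2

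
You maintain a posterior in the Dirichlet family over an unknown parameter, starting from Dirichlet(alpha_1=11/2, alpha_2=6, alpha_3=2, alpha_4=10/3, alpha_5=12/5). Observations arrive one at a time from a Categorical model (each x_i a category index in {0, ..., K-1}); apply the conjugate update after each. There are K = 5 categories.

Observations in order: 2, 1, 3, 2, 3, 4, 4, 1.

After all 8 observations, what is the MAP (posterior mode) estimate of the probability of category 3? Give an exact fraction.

obs 1: x=2 → posterior Dirichlet(11/2, 6, 3, 10/3, 12/5)
obs 2: x=1 → posterior Dirichlet(11/2, 7, 3, 10/3, 12/5)
obs 3: x=3 → posterior Dirichlet(11/2, 7, 3, 13/3, 12/5)
obs 4: x=2 → posterior Dirichlet(11/2, 7, 4, 13/3, 12/5)
obs 5: x=3 → posterior Dirichlet(11/2, 7, 4, 16/3, 12/5)
obs 6: x=4 → posterior Dirichlet(11/2, 7, 4, 16/3, 17/5)
obs 7: x=4 → posterior Dirichlet(11/2, 7, 4, 16/3, 22/5)
obs 8: x=1 → posterior Dirichlet(11/2, 8, 4, 16/3, 22/5)

130/667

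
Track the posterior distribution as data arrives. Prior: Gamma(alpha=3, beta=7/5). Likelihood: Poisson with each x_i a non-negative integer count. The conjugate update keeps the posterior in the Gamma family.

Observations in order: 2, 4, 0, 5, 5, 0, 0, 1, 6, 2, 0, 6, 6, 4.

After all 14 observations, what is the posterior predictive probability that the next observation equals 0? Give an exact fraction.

101295909364696806106049723857206479302628494998128463986905692434439196365287131441/1613650604046958796538018270030026869669997744750280418139204372192260666719968690176

obs 1: x=2 → posterior Gamma(5, 12/5)
obs 2: x=4 → posterior Gamma(9, 17/5)
obs 3: x=0 → posterior Gamma(9, 22/5)
obs 4: x=5 → posterior Gamma(14, 27/5)
obs 5: x=5 → posterior Gamma(19, 32/5)
obs 6: x=0 → posterior Gamma(19, 37/5)
obs 7: x=0 → posterior Gamma(19, 42/5)
obs 8: x=1 → posterior Gamma(20, 47/5)
obs 9: x=6 → posterior Gamma(26, 52/5)
obs 10: x=2 → posterior Gamma(28, 57/5)
obs 11: x=0 → posterior Gamma(28, 62/5)
obs 12: x=6 → posterior Gamma(34, 67/5)
obs 13: x=6 → posterior Gamma(40, 72/5)
obs 14: x=4 → posterior Gamma(44, 77/5)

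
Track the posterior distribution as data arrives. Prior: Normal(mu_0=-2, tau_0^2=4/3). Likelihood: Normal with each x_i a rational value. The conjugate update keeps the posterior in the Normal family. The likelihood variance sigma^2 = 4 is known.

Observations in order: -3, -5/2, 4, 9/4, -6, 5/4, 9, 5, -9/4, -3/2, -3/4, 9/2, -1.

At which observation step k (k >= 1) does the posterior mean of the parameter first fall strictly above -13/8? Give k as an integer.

k = 3

obs 1: x=-3 → posterior Normal(-9/4, 1)
obs 2: x=-5/2 → posterior Normal(-23/10, 4/5)
obs 3: x=4 → posterior Normal(-5/4, 2/3)
obs 4: x=9/4 → posterior Normal(-3/4, 4/7)
obs 5: x=-6 → posterior Normal(-45/32, 1/2)
obs 6: x=5/4 → posterior Normal(-10/9, 4/9)
obs 7: x=9 → posterior Normal(-1/10, 2/5)
obs 8: x=5 → posterior Normal(4/11, 4/11)
obs 9: x=-9/4 → posterior Normal(7/48, 1/3)
obs 10: x=-3/2 → posterior Normal(1/52, 4/13)
obs 11: x=-3/4 → posterior Normal(-1/28, 2/7)
obs 12: x=9/2 → posterior Normal(4/15, 4/15)
obs 13: x=-1 → posterior Normal(3/16, 1/4)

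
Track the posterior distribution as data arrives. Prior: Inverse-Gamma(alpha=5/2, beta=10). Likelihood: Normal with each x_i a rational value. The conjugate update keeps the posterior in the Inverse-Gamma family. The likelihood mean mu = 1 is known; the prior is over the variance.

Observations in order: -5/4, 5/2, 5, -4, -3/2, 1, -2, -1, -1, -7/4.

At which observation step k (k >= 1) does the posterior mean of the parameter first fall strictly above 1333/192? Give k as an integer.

k = 3

obs 1: x=-5/4 → posterior Inverse-Gamma(3, 401/32)
obs 2: x=5/2 → posterior Inverse-Gamma(7/2, 437/32)
obs 3: x=5 → posterior Inverse-Gamma(4, 693/32)
obs 4: x=-4 → posterior Inverse-Gamma(9/2, 1093/32)
obs 5: x=-3/2 → posterior Inverse-Gamma(5, 1193/32)
obs 6: x=1 → posterior Inverse-Gamma(11/2, 1193/32)
obs 7: x=-2 → posterior Inverse-Gamma(6, 1337/32)
obs 8: x=-1 → posterior Inverse-Gamma(13/2, 1401/32)
obs 9: x=-1 → posterior Inverse-Gamma(7, 1465/32)
obs 10: x=-7/4 → posterior Inverse-Gamma(15/2, 793/16)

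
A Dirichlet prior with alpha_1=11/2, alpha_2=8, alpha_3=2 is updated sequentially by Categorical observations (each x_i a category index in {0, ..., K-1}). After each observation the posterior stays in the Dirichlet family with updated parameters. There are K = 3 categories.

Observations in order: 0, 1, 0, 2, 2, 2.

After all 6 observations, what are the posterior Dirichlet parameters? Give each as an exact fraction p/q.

alpha_1=15/2, alpha_2=9, alpha_3=5

obs 1: x=0 → posterior Dirichlet(13/2, 8, 2)
obs 2: x=1 → posterior Dirichlet(13/2, 9, 2)
obs 3: x=0 → posterior Dirichlet(15/2, 9, 2)
obs 4: x=2 → posterior Dirichlet(15/2, 9, 3)
obs 5: x=2 → posterior Dirichlet(15/2, 9, 4)
obs 6: x=2 → posterior Dirichlet(15/2, 9, 5)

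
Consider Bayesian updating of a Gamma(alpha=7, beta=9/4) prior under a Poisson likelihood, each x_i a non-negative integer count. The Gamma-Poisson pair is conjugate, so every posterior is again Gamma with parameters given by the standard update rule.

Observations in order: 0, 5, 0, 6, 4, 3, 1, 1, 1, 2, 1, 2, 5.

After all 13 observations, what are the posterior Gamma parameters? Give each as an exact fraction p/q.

alpha=38, beta=61/4

obs 1: x=0 → posterior Gamma(7, 13/4)
obs 2: x=5 → posterior Gamma(12, 17/4)
obs 3: x=0 → posterior Gamma(12, 21/4)
obs 4: x=6 → posterior Gamma(18, 25/4)
obs 5: x=4 → posterior Gamma(22, 29/4)
obs 6: x=3 → posterior Gamma(25, 33/4)
obs 7: x=1 → posterior Gamma(26, 37/4)
obs 8: x=1 → posterior Gamma(27, 41/4)
obs 9: x=1 → posterior Gamma(28, 45/4)
obs 10: x=2 → posterior Gamma(30, 49/4)
obs 11: x=1 → posterior Gamma(31, 53/4)
obs 12: x=2 → posterior Gamma(33, 57/4)
obs 13: x=5 → posterior Gamma(38, 61/4)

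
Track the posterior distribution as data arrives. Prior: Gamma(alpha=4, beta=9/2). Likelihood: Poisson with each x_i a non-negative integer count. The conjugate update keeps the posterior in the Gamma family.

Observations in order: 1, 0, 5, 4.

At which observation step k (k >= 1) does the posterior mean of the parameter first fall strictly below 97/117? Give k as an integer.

obs 1: x=1 → posterior Gamma(5, 11/2)
obs 2: x=0 → posterior Gamma(5, 13/2)
obs 3: x=5 → posterior Gamma(10, 15/2)
obs 4: x=4 → posterior Gamma(14, 17/2)

k = 2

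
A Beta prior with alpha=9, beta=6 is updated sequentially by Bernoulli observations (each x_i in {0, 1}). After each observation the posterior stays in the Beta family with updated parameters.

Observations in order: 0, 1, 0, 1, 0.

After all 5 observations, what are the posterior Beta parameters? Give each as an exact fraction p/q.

alpha=11, beta=9

obs 1: x=0 → posterior Beta(9, 7)
obs 2: x=1 → posterior Beta(10, 7)
obs 3: x=0 → posterior Beta(10, 8)
obs 4: x=1 → posterior Beta(11, 8)
obs 5: x=0 → posterior Beta(11, 9)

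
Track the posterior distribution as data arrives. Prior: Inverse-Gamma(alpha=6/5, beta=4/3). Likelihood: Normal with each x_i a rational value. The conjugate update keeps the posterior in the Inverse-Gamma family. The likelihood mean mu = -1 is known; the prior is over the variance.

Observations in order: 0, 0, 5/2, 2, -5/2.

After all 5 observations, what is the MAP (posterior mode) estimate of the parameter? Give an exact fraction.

obs 1: x=0 → posterior Inverse-Gamma(17/10, 11/6)
obs 2: x=0 → posterior Inverse-Gamma(11/5, 7/3)
obs 3: x=5/2 → posterior Inverse-Gamma(27/10, 203/24)
obs 4: x=2 → posterior Inverse-Gamma(16/5, 311/24)
obs 5: x=-5/2 → posterior Inverse-Gamma(37/10, 169/12)

845/282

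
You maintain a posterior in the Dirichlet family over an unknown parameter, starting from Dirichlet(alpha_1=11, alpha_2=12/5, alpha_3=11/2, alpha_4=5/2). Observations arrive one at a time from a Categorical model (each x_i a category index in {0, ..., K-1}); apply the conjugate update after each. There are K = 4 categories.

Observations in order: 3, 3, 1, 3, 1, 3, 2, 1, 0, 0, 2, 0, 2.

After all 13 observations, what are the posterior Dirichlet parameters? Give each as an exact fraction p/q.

obs 1: x=3 → posterior Dirichlet(11, 12/5, 11/2, 7/2)
obs 2: x=3 → posterior Dirichlet(11, 12/5, 11/2, 9/2)
obs 3: x=1 → posterior Dirichlet(11, 17/5, 11/2, 9/2)
obs 4: x=3 → posterior Dirichlet(11, 17/5, 11/2, 11/2)
obs 5: x=1 → posterior Dirichlet(11, 22/5, 11/2, 11/2)
obs 6: x=3 → posterior Dirichlet(11, 22/5, 11/2, 13/2)
obs 7: x=2 → posterior Dirichlet(11, 22/5, 13/2, 13/2)
obs 8: x=1 → posterior Dirichlet(11, 27/5, 13/2, 13/2)
obs 9: x=0 → posterior Dirichlet(12, 27/5, 13/2, 13/2)
obs 10: x=0 → posterior Dirichlet(13, 27/5, 13/2, 13/2)
obs 11: x=2 → posterior Dirichlet(13, 27/5, 15/2, 13/2)
obs 12: x=0 → posterior Dirichlet(14, 27/5, 15/2, 13/2)
obs 13: x=2 → posterior Dirichlet(14, 27/5, 17/2, 13/2)

alpha_1=14, alpha_2=27/5, alpha_3=17/2, alpha_4=13/2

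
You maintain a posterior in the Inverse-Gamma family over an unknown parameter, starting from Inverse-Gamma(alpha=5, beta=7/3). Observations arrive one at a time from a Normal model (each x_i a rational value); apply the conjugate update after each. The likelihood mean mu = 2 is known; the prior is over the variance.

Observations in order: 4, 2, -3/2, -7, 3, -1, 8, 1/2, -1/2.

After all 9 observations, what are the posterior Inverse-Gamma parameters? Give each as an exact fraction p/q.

alpha=19/2, beta=1877/24

obs 1: x=4 → posterior Inverse-Gamma(11/2, 13/3)
obs 2: x=2 → posterior Inverse-Gamma(6, 13/3)
obs 3: x=-3/2 → posterior Inverse-Gamma(13/2, 251/24)
obs 4: x=-7 → posterior Inverse-Gamma(7, 1223/24)
obs 5: x=3 → posterior Inverse-Gamma(15/2, 1235/24)
obs 6: x=-1 → posterior Inverse-Gamma(8, 1343/24)
obs 7: x=8 → posterior Inverse-Gamma(17/2, 1775/24)
obs 8: x=1/2 → posterior Inverse-Gamma(9, 901/12)
obs 9: x=-1/2 → posterior Inverse-Gamma(19/2, 1877/24)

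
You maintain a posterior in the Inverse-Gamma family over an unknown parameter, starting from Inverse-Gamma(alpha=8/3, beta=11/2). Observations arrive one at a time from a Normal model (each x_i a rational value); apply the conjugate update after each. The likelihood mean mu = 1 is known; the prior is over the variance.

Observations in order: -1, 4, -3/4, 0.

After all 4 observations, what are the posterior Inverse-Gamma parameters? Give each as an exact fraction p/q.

obs 1: x=-1 → posterior Inverse-Gamma(19/6, 15/2)
obs 2: x=4 → posterior Inverse-Gamma(11/3, 12)
obs 3: x=-3/4 → posterior Inverse-Gamma(25/6, 433/32)
obs 4: x=0 → posterior Inverse-Gamma(14/3, 449/32)

alpha=14/3, beta=449/32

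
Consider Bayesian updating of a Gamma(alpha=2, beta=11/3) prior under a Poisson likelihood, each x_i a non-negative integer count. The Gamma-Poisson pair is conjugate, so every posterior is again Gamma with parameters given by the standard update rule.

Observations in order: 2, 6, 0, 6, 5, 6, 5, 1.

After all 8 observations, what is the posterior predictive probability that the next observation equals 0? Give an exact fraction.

obs 1: x=2 → posterior Gamma(4, 14/3)
obs 2: x=6 → posterior Gamma(10, 17/3)
obs 3: x=0 → posterior Gamma(10, 20/3)
obs 4: x=6 → posterior Gamma(16, 23/3)
obs 5: x=5 → posterior Gamma(21, 26/3)
obs 6: x=6 → posterior Gamma(27, 29/3)
obs 7: x=5 → posterior Gamma(32, 32/3)
obs 8: x=1 → posterior Gamma(33, 35/3)

900006121921754037511662394623272120952606201171875/13578715476188477092147129073495796451336953924681728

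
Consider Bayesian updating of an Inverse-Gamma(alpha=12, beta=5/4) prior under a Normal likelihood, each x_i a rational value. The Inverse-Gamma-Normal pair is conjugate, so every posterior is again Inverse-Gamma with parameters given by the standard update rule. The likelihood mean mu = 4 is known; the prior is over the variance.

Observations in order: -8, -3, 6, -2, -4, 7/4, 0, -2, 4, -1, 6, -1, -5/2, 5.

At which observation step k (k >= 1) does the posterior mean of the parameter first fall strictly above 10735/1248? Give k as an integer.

k = 4

obs 1: x=-8 → posterior Inverse-Gamma(25/2, 293/4)
obs 2: x=-3 → posterior Inverse-Gamma(13, 391/4)
obs 3: x=6 → posterior Inverse-Gamma(27/2, 399/4)
obs 4: x=-2 → posterior Inverse-Gamma(14, 471/4)
obs 5: x=-4 → posterior Inverse-Gamma(29/2, 599/4)
obs 6: x=7/4 → posterior Inverse-Gamma(15, 4873/32)
obs 7: x=0 → posterior Inverse-Gamma(31/2, 5129/32)
obs 8: x=-2 → posterior Inverse-Gamma(16, 5705/32)
obs 9: x=4 → posterior Inverse-Gamma(33/2, 5705/32)
obs 10: x=-1 → posterior Inverse-Gamma(17, 6105/32)
obs 11: x=6 → posterior Inverse-Gamma(35/2, 6169/32)
obs 12: x=-1 → posterior Inverse-Gamma(18, 6569/32)
obs 13: x=-5/2 → posterior Inverse-Gamma(37/2, 7245/32)
obs 14: x=5 → posterior Inverse-Gamma(19, 7261/32)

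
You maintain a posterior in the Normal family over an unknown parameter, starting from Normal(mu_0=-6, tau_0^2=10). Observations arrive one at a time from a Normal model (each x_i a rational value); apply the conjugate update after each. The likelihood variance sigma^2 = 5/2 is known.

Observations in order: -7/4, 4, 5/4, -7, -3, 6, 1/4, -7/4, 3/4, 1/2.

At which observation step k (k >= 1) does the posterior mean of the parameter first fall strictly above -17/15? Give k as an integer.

obs 1: x=-7/4 → posterior Normal(-13/5, 2)
obs 2: x=4 → posterior Normal(1/3, 10/9)
obs 3: x=5/4 → posterior Normal(8/13, 10/13)
obs 4: x=-7 → posterior Normal(-20/17, 10/17)
obs 5: x=-3 → posterior Normal(-32/21, 10/21)
obs 6: x=6 → posterior Normal(-8/25, 2/5)
obs 7: x=1/4 → posterior Normal(-7/29, 10/29)
obs 8: x=-7/4 → posterior Normal(-14/33, 10/33)
obs 9: x=3/4 → posterior Normal(-11/37, 10/37)
obs 10: x=1/2 → posterior Normal(-9/41, 10/41)

k = 2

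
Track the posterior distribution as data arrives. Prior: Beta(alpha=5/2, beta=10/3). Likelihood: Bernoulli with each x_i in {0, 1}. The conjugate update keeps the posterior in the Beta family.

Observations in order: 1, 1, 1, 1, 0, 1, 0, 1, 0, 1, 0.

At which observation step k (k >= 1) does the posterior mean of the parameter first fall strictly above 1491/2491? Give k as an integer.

obs 1: x=1 → posterior Beta(7/2, 10/3)
obs 2: x=1 → posterior Beta(9/2, 10/3)
obs 3: x=1 → posterior Beta(11/2, 10/3)
obs 4: x=1 → posterior Beta(13/2, 10/3)
obs 5: x=0 → posterior Beta(13/2, 13/3)
obs 6: x=1 → posterior Beta(15/2, 13/3)
obs 7: x=0 → posterior Beta(15/2, 16/3)
obs 8: x=1 → posterior Beta(17/2, 16/3)
obs 9: x=0 → posterior Beta(17/2, 19/3)
obs 10: x=1 → posterior Beta(19/2, 19/3)
obs 11: x=0 → posterior Beta(19/2, 22/3)

k = 3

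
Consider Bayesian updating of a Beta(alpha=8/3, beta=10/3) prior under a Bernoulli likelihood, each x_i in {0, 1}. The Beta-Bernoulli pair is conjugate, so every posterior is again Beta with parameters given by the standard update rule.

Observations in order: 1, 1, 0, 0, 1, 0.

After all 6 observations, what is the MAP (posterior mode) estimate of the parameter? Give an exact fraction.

obs 1: x=1 → posterior Beta(11/3, 10/3)
obs 2: x=1 → posterior Beta(14/3, 10/3)
obs 3: x=0 → posterior Beta(14/3, 13/3)
obs 4: x=0 → posterior Beta(14/3, 16/3)
obs 5: x=1 → posterior Beta(17/3, 16/3)
obs 6: x=0 → posterior Beta(17/3, 19/3)

7/15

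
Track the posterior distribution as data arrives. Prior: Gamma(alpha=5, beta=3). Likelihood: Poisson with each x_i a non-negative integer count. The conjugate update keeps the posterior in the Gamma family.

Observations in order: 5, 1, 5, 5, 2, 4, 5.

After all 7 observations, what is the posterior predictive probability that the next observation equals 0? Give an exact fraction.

obs 1: x=5 → posterior Gamma(10, 4)
obs 2: x=1 → posterior Gamma(11, 5)
obs 3: x=5 → posterior Gamma(16, 6)
obs 4: x=5 → posterior Gamma(21, 7)
obs 5: x=2 → posterior Gamma(23, 8)
obs 6: x=4 → posterior Gamma(27, 9)
obs 7: x=5 → posterior Gamma(32, 10)

100000000000000000000000000000000/2111377674535255285545615254209921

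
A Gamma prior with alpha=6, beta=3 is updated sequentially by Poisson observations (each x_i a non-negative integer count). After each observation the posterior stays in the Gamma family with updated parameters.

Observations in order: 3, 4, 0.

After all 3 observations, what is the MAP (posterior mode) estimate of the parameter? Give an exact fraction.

obs 1: x=3 → posterior Gamma(9, 4)
obs 2: x=4 → posterior Gamma(13, 5)
obs 3: x=0 → posterior Gamma(13, 6)

2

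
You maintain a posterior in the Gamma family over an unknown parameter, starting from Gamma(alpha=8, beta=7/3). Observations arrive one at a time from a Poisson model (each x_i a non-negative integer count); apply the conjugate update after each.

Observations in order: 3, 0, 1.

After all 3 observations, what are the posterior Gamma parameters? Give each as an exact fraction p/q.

alpha=12, beta=16/3

obs 1: x=3 → posterior Gamma(11, 10/3)
obs 2: x=0 → posterior Gamma(11, 13/3)
obs 3: x=1 → posterior Gamma(12, 16/3)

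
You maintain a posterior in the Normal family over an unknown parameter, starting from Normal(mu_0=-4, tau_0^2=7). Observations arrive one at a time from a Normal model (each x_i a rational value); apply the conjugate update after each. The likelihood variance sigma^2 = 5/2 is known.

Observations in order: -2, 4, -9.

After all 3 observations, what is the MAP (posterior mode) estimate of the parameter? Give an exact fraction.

-118/47

obs 1: x=-2 → posterior Normal(-48/19, 35/19)
obs 2: x=4 → posterior Normal(8/33, 35/33)
obs 3: x=-9 → posterior Normal(-118/47, 35/47)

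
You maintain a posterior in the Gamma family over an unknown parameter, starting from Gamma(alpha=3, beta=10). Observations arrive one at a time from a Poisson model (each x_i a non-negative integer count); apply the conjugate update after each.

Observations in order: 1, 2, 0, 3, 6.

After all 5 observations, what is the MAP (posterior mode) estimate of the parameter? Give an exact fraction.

obs 1: x=1 → posterior Gamma(4, 11)
obs 2: x=2 → posterior Gamma(6, 12)
obs 3: x=0 → posterior Gamma(6, 13)
obs 4: x=3 → posterior Gamma(9, 14)
obs 5: x=6 → posterior Gamma(15, 15)

14/15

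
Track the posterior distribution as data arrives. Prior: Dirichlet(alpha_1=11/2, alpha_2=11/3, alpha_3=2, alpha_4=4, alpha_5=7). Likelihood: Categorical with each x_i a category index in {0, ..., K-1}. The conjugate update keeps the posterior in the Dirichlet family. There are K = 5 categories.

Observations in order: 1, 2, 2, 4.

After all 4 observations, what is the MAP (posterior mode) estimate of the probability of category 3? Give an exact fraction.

obs 1: x=1 → posterior Dirichlet(11/2, 14/3, 2, 4, 7)
obs 2: x=2 → posterior Dirichlet(11/2, 14/3, 3, 4, 7)
obs 3: x=2 → posterior Dirichlet(11/2, 14/3, 4, 4, 7)
obs 4: x=4 → posterior Dirichlet(11/2, 14/3, 4, 4, 8)

18/127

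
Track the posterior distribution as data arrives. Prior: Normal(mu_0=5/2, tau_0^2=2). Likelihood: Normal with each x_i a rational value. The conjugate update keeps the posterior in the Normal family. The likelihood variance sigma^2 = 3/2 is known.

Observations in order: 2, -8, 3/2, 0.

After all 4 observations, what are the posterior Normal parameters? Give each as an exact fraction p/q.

mu_0=-21/38, tau_0^2=6/19

obs 1: x=2 → posterior Normal(31/14, 6/7)
obs 2: x=-8 → posterior Normal(-3/2, 6/11)
obs 3: x=3/2 → posterior Normal(-7/10, 2/5)
obs 4: x=0 → posterior Normal(-21/38, 6/19)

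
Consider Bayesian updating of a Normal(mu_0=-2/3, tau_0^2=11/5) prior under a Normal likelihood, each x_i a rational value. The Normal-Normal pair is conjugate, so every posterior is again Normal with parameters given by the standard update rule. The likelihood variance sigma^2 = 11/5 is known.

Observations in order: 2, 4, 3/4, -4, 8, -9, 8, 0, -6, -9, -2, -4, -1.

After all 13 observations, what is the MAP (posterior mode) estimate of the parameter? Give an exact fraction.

-155/168

obs 1: x=2 → posterior Normal(2/3, 11/10)
obs 2: x=4 → posterior Normal(16/9, 11/15)
obs 3: x=3/4 → posterior Normal(73/48, 11/20)
obs 4: x=-4 → posterior Normal(5/12, 11/25)
obs 5: x=8 → posterior Normal(121/72, 11/30)
obs 6: x=-9 → posterior Normal(13/84, 11/35)
obs 7: x=8 → posterior Normal(109/96, 11/40)
obs 8: x=0 → posterior Normal(109/108, 11/45)
obs 9: x=-6 → posterior Normal(37/120, 11/50)
obs 10: x=-9 → posterior Normal(-71/132, 1/5)
obs 11: x=-2 → posterior Normal(-95/144, 11/60)
obs 12: x=-4 → posterior Normal(-11/12, 11/65)
obs 13: x=-1 → posterior Normal(-155/168, 11/70)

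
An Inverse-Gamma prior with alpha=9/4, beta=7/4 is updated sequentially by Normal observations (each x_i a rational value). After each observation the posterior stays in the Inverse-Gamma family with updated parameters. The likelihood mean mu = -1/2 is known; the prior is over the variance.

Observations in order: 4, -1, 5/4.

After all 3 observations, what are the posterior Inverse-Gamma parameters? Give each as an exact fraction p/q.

obs 1: x=4 → posterior Inverse-Gamma(11/4, 95/8)
obs 2: x=-1 → posterior Inverse-Gamma(13/4, 12)
obs 3: x=5/4 → posterior Inverse-Gamma(15/4, 433/32)

alpha=15/4, beta=433/32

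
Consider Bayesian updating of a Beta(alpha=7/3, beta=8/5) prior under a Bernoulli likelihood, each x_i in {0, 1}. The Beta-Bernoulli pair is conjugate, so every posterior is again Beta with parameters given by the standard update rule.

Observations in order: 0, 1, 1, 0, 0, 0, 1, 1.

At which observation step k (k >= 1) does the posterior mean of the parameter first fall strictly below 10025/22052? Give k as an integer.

obs 1: x=0 → posterior Beta(7/3, 13/5)
obs 2: x=1 → posterior Beta(10/3, 13/5)
obs 3: x=1 → posterior Beta(13/3, 13/5)
obs 4: x=0 → posterior Beta(13/3, 18/5)
obs 5: x=0 → posterior Beta(13/3, 23/5)
obs 6: x=0 → posterior Beta(13/3, 28/5)
obs 7: x=1 → posterior Beta(16/3, 28/5)
obs 8: x=1 → posterior Beta(19/3, 28/5)

k = 6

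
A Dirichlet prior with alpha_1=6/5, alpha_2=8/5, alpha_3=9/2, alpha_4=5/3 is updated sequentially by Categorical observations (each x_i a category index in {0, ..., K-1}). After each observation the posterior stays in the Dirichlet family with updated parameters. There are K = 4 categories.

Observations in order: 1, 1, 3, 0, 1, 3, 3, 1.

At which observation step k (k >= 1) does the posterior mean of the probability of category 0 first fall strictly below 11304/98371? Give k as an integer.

k = 2

obs 1: x=1 → posterior Dirichlet(6/5, 13/5, 9/2, 5/3)
obs 2: x=1 → posterior Dirichlet(6/5, 18/5, 9/2, 5/3)
obs 3: x=3 → posterior Dirichlet(6/5, 18/5, 9/2, 8/3)
obs 4: x=0 → posterior Dirichlet(11/5, 18/5, 9/2, 8/3)
obs 5: x=1 → posterior Dirichlet(11/5, 23/5, 9/2, 8/3)
obs 6: x=3 → posterior Dirichlet(11/5, 23/5, 9/2, 11/3)
obs 7: x=3 → posterior Dirichlet(11/5, 23/5, 9/2, 14/3)
obs 8: x=1 → posterior Dirichlet(11/5, 28/5, 9/2, 14/3)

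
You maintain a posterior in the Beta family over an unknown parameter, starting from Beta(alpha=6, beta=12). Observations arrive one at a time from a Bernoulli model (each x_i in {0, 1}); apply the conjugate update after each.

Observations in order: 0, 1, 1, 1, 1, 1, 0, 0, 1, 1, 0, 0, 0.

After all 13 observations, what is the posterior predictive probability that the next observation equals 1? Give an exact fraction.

13/31

obs 1: x=0 → posterior Beta(6, 13)
obs 2: x=1 → posterior Beta(7, 13)
obs 3: x=1 → posterior Beta(8, 13)
obs 4: x=1 → posterior Beta(9, 13)
obs 5: x=1 → posterior Beta(10, 13)
obs 6: x=1 → posterior Beta(11, 13)
obs 7: x=0 → posterior Beta(11, 14)
obs 8: x=0 → posterior Beta(11, 15)
obs 9: x=1 → posterior Beta(12, 15)
obs 10: x=1 → posterior Beta(13, 15)
obs 11: x=0 → posterior Beta(13, 16)
obs 12: x=0 → posterior Beta(13, 17)
obs 13: x=0 → posterior Beta(13, 18)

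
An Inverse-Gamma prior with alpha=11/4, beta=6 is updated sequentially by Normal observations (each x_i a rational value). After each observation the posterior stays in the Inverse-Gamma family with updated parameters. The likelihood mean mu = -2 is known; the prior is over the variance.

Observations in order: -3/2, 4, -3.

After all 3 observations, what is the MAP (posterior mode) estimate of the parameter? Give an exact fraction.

197/42

obs 1: x=-3/2 → posterior Inverse-Gamma(13/4, 49/8)
obs 2: x=4 → posterior Inverse-Gamma(15/4, 193/8)
obs 3: x=-3 → posterior Inverse-Gamma(17/4, 197/8)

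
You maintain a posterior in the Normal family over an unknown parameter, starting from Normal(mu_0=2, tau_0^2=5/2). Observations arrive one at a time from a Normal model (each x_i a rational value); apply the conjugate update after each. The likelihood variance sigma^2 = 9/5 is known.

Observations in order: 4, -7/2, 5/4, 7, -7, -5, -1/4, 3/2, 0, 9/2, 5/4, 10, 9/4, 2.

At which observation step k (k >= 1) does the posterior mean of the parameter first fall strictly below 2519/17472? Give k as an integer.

k = 6

obs 1: x=4 → posterior Normal(136/43, 45/43)
obs 2: x=-7/2 → posterior Normal(97/136, 45/68)
obs 3: x=5/4 → posterior Normal(319/372, 15/31)
obs 4: x=7 → posterior Normal(1019/472, 45/118)
obs 5: x=-7 → posterior Normal(29/52, 45/143)
obs 6: x=-5 → posterior Normal(-181/672, 15/56)
obs 7: x=-1/4 → posterior Normal(-103/386, 45/193)
obs 8: x=3/2 → posterior Normal(-7/109, 45/218)
obs 9: x=0 → posterior Normal(-14/243, 5/27)
obs 10: x=9/2 → posterior Normal(197/536, 45/268)
obs 11: x=5/4 → posterior Normal(519/1172, 45/293)
obs 12: x=10 → posterior Normal(1519/1272, 15/106)
obs 13: x=9/4 → posterior Normal(436/343, 45/343)
obs 14: x=2 → posterior Normal(243/184, 45/368)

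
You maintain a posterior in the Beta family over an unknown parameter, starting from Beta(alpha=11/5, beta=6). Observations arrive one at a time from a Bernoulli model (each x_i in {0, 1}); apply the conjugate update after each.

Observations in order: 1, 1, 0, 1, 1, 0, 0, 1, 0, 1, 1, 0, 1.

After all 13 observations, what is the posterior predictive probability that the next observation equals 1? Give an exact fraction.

obs 1: x=1 → posterior Beta(16/5, 6)
obs 2: x=1 → posterior Beta(21/5, 6)
obs 3: x=0 → posterior Beta(21/5, 7)
obs 4: x=1 → posterior Beta(26/5, 7)
obs 5: x=1 → posterior Beta(31/5, 7)
obs 6: x=0 → posterior Beta(31/5, 8)
obs 7: x=0 → posterior Beta(31/5, 9)
obs 8: x=1 → posterior Beta(36/5, 9)
obs 9: x=0 → posterior Beta(36/5, 10)
obs 10: x=1 → posterior Beta(41/5, 10)
obs 11: x=1 → posterior Beta(46/5, 10)
obs 12: x=0 → posterior Beta(46/5, 11)
obs 13: x=1 → posterior Beta(51/5, 11)

51/106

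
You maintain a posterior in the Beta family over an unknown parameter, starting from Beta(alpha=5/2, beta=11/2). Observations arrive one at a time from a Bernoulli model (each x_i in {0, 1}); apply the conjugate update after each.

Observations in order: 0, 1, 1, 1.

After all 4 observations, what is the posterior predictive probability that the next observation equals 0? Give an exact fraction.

obs 1: x=0 → posterior Beta(5/2, 13/2)
obs 2: x=1 → posterior Beta(7/2, 13/2)
obs 3: x=1 → posterior Beta(9/2, 13/2)
obs 4: x=1 → posterior Beta(11/2, 13/2)

13/24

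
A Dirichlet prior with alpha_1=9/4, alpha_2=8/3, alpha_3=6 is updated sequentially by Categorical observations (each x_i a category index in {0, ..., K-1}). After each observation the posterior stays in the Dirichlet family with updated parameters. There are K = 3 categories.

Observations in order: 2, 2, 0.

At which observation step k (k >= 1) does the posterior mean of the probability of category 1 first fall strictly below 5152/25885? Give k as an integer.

obs 1: x=2 → posterior Dirichlet(9/4, 8/3, 7)
obs 2: x=2 → posterior Dirichlet(9/4, 8/3, 8)
obs 3: x=0 → posterior Dirichlet(13/4, 8/3, 8)

k = 3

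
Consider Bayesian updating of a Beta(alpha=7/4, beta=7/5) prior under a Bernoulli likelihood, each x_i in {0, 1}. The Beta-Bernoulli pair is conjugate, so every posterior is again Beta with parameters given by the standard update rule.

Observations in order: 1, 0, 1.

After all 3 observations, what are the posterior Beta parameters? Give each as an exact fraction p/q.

obs 1: x=1 → posterior Beta(11/4, 7/5)
obs 2: x=0 → posterior Beta(11/4, 12/5)
obs 3: x=1 → posterior Beta(15/4, 12/5)

alpha=15/4, beta=12/5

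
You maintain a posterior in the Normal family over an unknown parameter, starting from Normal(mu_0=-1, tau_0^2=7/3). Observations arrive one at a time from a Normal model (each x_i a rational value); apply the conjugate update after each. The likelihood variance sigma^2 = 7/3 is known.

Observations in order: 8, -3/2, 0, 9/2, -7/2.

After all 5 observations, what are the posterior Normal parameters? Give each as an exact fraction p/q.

obs 1: x=8 → posterior Normal(7/2, 7/6)
obs 2: x=-3/2 → posterior Normal(11/6, 7/9)
obs 3: x=0 → posterior Normal(11/8, 7/12)
obs 4: x=9/2 → posterior Normal(2, 7/15)
obs 5: x=-7/2 → posterior Normal(13/12, 7/18)

mu_0=13/12, tau_0^2=7/18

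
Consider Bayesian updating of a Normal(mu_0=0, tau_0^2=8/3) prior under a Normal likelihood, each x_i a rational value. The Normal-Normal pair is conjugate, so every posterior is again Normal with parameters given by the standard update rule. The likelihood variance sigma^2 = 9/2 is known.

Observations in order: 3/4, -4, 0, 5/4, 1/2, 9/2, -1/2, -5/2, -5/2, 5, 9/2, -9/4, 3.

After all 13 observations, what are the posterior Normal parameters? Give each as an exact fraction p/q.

mu_0=124/235, tau_0^2=72/235

obs 1: x=3/4 → posterior Normal(12/43, 72/43)
obs 2: x=-4 → posterior Normal(-52/59, 72/59)
obs 3: x=0 → posterior Normal(-52/75, 24/25)
obs 4: x=5/4 → posterior Normal(-32/91, 72/91)
obs 5: x=1/2 → posterior Normal(-24/107, 72/107)
obs 6: x=9/2 → posterior Normal(16/41, 24/41)
obs 7: x=-1/2 → posterior Normal(40/139, 72/139)
obs 8: x=-5/2 → posterior Normal(0, 72/155)
obs 9: x=-5/2 → posterior Normal(-40/171, 8/19)
obs 10: x=5 → posterior Normal(40/187, 72/187)
obs 11: x=9/2 → posterior Normal(16/29, 72/203)
obs 12: x=-9/4 → posterior Normal(76/219, 24/73)
obs 13: x=3 → posterior Normal(124/235, 72/235)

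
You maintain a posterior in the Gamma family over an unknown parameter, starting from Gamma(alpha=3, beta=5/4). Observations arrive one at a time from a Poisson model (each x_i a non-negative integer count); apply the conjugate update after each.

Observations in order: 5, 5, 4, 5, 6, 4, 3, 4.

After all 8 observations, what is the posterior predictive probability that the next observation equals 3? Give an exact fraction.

240447663114210830618050611891798833846053463162546482532448062720/1330877630632711998713399240963346255985889330161650994325137953641

obs 1: x=5 → posterior Gamma(8, 9/4)
obs 2: x=5 → posterior Gamma(13, 13/4)
obs 3: x=4 → posterior Gamma(17, 17/4)
obs 4: x=5 → posterior Gamma(22, 21/4)
obs 5: x=6 → posterior Gamma(28, 25/4)
obs 6: x=4 → posterior Gamma(32, 29/4)
obs 7: x=3 → posterior Gamma(35, 33/4)
obs 8: x=4 → posterior Gamma(39, 37/4)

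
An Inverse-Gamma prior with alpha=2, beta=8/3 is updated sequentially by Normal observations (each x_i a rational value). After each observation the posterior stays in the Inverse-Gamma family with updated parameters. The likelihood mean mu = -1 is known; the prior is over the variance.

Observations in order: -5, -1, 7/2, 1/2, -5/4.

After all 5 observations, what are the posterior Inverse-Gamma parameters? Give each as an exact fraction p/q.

alpha=9/2, beta=2107/96

obs 1: x=-5 → posterior Inverse-Gamma(5/2, 32/3)
obs 2: x=-1 → posterior Inverse-Gamma(3, 32/3)
obs 3: x=7/2 → posterior Inverse-Gamma(7/2, 499/24)
obs 4: x=1/2 → posterior Inverse-Gamma(4, 263/12)
obs 5: x=-5/4 → posterior Inverse-Gamma(9/2, 2107/96)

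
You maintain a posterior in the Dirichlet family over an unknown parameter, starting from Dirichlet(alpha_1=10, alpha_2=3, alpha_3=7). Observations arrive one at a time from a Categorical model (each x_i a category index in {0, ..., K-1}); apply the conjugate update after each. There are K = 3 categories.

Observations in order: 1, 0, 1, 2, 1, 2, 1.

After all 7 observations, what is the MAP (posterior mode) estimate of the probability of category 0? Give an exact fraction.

obs 1: x=1 → posterior Dirichlet(10, 4, 7)
obs 2: x=0 → posterior Dirichlet(11, 4, 7)
obs 3: x=1 → posterior Dirichlet(11, 5, 7)
obs 4: x=2 → posterior Dirichlet(11, 5, 8)
obs 5: x=1 → posterior Dirichlet(11, 6, 8)
obs 6: x=2 → posterior Dirichlet(11, 6, 9)
obs 7: x=1 → posterior Dirichlet(11, 7, 9)

5/12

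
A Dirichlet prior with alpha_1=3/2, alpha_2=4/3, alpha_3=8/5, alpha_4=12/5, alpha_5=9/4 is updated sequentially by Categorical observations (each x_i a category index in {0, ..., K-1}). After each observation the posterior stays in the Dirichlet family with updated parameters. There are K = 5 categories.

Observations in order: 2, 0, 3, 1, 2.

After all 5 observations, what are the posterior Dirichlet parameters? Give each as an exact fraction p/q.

alpha_1=5/2, alpha_2=7/3, alpha_3=18/5, alpha_4=17/5, alpha_5=9/4

obs 1: x=2 → posterior Dirichlet(3/2, 4/3, 13/5, 12/5, 9/4)
obs 2: x=0 → posterior Dirichlet(5/2, 4/3, 13/5, 12/5, 9/4)
obs 3: x=3 → posterior Dirichlet(5/2, 4/3, 13/5, 17/5, 9/4)
obs 4: x=1 → posterior Dirichlet(5/2, 7/3, 13/5, 17/5, 9/4)
obs 5: x=2 → posterior Dirichlet(5/2, 7/3, 18/5, 17/5, 9/4)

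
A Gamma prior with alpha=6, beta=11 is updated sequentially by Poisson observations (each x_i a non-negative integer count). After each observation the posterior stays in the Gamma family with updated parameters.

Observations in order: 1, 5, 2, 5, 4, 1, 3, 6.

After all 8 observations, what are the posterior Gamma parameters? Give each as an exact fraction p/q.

alpha=33, beta=19

obs 1: x=1 → posterior Gamma(7, 12)
obs 2: x=5 → posterior Gamma(12, 13)
obs 3: x=2 → posterior Gamma(14, 14)
obs 4: x=5 → posterior Gamma(19, 15)
obs 5: x=4 → posterior Gamma(23, 16)
obs 6: x=1 → posterior Gamma(24, 17)
obs 7: x=3 → posterior Gamma(27, 18)
obs 8: x=6 → posterior Gamma(33, 19)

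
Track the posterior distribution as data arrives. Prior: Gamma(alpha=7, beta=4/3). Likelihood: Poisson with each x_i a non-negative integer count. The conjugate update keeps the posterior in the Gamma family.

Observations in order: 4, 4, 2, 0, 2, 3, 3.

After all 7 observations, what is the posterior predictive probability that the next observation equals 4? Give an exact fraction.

21043167208745217067189514636993408203125/132582092453013499450290913013458423250944

obs 1: x=4 → posterior Gamma(11, 7/3)
obs 2: x=4 → posterior Gamma(15, 10/3)
obs 3: x=2 → posterior Gamma(17, 13/3)
obs 4: x=0 → posterior Gamma(17, 16/3)
obs 5: x=2 → posterior Gamma(19, 19/3)
obs 6: x=3 → posterior Gamma(22, 22/3)
obs 7: x=3 → posterior Gamma(25, 25/3)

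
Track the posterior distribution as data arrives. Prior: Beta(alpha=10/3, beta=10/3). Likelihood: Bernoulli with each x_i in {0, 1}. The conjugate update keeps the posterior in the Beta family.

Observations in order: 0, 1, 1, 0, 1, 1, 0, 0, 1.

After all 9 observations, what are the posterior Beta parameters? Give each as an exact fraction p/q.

alpha=25/3, beta=22/3

obs 1: x=0 → posterior Beta(10/3, 13/3)
obs 2: x=1 → posterior Beta(13/3, 13/3)
obs 3: x=1 → posterior Beta(16/3, 13/3)
obs 4: x=0 → posterior Beta(16/3, 16/3)
obs 5: x=1 → posterior Beta(19/3, 16/3)
obs 6: x=1 → posterior Beta(22/3, 16/3)
obs 7: x=0 → posterior Beta(22/3, 19/3)
obs 8: x=0 → posterior Beta(22/3, 22/3)
obs 9: x=1 → posterior Beta(25/3, 22/3)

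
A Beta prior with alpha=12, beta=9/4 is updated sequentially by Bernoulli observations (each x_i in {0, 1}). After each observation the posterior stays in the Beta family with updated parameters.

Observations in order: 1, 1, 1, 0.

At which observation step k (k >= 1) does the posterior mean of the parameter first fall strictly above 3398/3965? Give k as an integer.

obs 1: x=1 → posterior Beta(13, 9/4)
obs 2: x=1 → posterior Beta(14, 9/4)
obs 3: x=1 → posterior Beta(15, 9/4)
obs 4: x=0 → posterior Beta(15, 13/4)

k = 2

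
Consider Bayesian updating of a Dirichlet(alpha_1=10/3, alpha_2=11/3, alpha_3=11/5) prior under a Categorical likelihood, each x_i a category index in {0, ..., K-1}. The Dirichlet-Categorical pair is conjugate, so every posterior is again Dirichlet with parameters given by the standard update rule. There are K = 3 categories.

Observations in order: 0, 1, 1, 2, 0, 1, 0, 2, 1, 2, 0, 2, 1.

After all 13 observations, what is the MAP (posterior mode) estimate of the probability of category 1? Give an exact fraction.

115/288

obs 1: x=0 → posterior Dirichlet(13/3, 11/3, 11/5)
obs 2: x=1 → posterior Dirichlet(13/3, 14/3, 11/5)
obs 3: x=1 → posterior Dirichlet(13/3, 17/3, 11/5)
obs 4: x=2 → posterior Dirichlet(13/3, 17/3, 16/5)
obs 5: x=0 → posterior Dirichlet(16/3, 17/3, 16/5)
obs 6: x=1 → posterior Dirichlet(16/3, 20/3, 16/5)
obs 7: x=0 → posterior Dirichlet(19/3, 20/3, 16/5)
obs 8: x=2 → posterior Dirichlet(19/3, 20/3, 21/5)
obs 9: x=1 → posterior Dirichlet(19/3, 23/3, 21/5)
obs 10: x=2 → posterior Dirichlet(19/3, 23/3, 26/5)
obs 11: x=0 → posterior Dirichlet(22/3, 23/3, 26/5)
obs 12: x=2 → posterior Dirichlet(22/3, 23/3, 31/5)
obs 13: x=1 → posterior Dirichlet(22/3, 26/3, 31/5)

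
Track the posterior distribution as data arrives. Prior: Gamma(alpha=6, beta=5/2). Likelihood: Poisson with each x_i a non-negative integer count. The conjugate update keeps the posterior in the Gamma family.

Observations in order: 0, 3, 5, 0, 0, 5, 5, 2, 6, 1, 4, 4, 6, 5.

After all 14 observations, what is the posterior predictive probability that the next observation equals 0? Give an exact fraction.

obs 1: x=0 → posterior Gamma(6, 7/2)
obs 2: x=3 → posterior Gamma(9, 9/2)
obs 3: x=5 → posterior Gamma(14, 11/2)
obs 4: x=0 → posterior Gamma(14, 13/2)
obs 5: x=0 → posterior Gamma(14, 15/2)
obs 6: x=5 → posterior Gamma(19, 17/2)
obs 7: x=5 → posterior Gamma(24, 19/2)
obs 8: x=2 → posterior Gamma(26, 21/2)
obs 9: x=6 → posterior Gamma(32, 23/2)
obs 10: x=1 → posterior Gamma(33, 25/2)
obs 11: x=4 → posterior Gamma(37, 27/2)
obs 12: x=4 → posterior Gamma(41, 29/2)
obs 13: x=6 → posterior Gamma(47, 31/2)
obs 14: x=5 → posterior Gamma(52, 33/2)

9177510153372654554193272103133776340668051395386314736669649668242693988204161/195676335334400864206280649533004774272695771575314438450732268393039703369140625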